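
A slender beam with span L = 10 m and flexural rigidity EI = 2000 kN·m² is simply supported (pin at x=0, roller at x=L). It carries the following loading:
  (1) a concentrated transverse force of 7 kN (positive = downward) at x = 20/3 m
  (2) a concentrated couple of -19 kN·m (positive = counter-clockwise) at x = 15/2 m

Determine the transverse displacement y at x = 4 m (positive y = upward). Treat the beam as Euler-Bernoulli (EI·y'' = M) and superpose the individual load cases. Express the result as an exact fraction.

y(4) = -49787/3240000 m

Load 1 — point force P=7 kN at a=20/3 m (b=L-a=10/3):
  y_1 = -Pbx(L²-b²-x²)/(6LEI)  [x≤a] = -7·(10/3)·4·(10²-(10/3)²-4²)/(6·10·2000) = -574/10125 m
Load 2 — applied couple M₀=-19 kN·m at a=15/2 m (b=L-a=5/2):
  y_2 = (M₀x³/(6L)+C₁x)/EI  [x≤a] with C₁=M₀(3b²-L²)/(6L)=1235/48 = ((-19)·4³/(6·10)+(1235/48)·4)/2000 = 1653/40000 m
Superposition: y = Σ y_i = -49787/3240000 m ≈ -0.015366 m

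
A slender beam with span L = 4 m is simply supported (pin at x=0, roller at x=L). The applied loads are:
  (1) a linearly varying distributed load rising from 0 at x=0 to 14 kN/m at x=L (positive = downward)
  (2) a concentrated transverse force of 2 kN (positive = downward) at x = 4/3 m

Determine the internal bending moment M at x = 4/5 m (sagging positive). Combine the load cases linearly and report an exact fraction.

M(4/5) = 3088/375 kN·m

Load 1 — triangular load w₀=14 kN/m (0→w₀ over full span):
  M_1 = w₀Lx/6 - w₀x³/(6L) = 14·4·(4/5)/6 - 14·(4/5)³/(6·4) = 896/125 kN·m
Load 2 — point force P=2 kN at a=4/3 m (b=L-a=8/3):
  M_2 = Pbx/L  [x≤a] = 2·(8/3)·(4/5)/4 = 16/15 kN·m
Superposition: M = Σ M_i = 3088/375 kN·m ≈ 8.234667 kN·m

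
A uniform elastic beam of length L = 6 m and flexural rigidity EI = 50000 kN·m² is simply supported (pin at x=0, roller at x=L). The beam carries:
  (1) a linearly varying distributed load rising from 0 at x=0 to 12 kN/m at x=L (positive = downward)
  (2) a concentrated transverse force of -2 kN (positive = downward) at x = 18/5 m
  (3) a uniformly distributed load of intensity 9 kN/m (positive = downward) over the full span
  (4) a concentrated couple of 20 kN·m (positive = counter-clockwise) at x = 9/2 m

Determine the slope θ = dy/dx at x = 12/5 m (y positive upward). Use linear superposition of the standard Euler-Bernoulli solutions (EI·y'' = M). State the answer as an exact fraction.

Load 1 — triangular load w₀=12 kN/m (0→w₀ over full span):
  θ_1 = -w₀(7L⁴-30L²x²+15x⁴)/(360LEI) = -12·(7·6⁴-30·6²·(12/5)²+15·(12/5)⁴)/(360·6·50000) = -2907/7812500 rad
Load 2 — point force P=-2 kN at a=18/5 m (b=L-a=12/5):
  θ_2 = -Pb(L²-b²-3x²)/(6LEI)  [x≤a] = -(-2)·(12/5)·(6²-(12/5)²-3·(12/5)²)/(6·6·50000) = 27/781250 rad
Load 3 — uniform load w=9 kN/m over full span:
  θ_3 = -w(L³-6Lx²+4x³)/(24EI) = -9·(6³-6·6·(12/5)²+4·(12/5)³)/(24·50000) = -2997/6250000 rad
Load 4 — applied couple M₀=20 kN·m at a=9/2 m (b=L-a=3/2):
  θ_4 = (M₀x²/(2L)+C₁)/EI  [x≤a] with C₁=M₀(3b²-L²)/(6L)=-65/4 = (20·(12/5)²/(2·6)+(-65/4))/50000 = -133/1000000 rad
Superposition: θ = Σ θ_i = -118757/125000000 rad ≈ -0.000950 rad

θ(12/5) = -118757/125000000 rad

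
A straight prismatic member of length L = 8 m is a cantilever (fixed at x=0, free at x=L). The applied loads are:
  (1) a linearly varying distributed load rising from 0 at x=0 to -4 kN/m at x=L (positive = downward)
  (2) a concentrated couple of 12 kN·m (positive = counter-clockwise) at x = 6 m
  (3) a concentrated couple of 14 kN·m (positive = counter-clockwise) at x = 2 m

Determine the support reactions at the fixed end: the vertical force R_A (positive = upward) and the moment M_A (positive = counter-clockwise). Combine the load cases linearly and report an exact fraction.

Load 1 — triangular load w₀=-4 kN/m (0→w₀ over full span):
  R_A = w₀L/2 = (-4)·8/2 = -16 kN
  M_A = w₀L²/3 = (-4)·8²/3 = -256/3 kN·m
Load 2 — applied couple M₀=12 kN·m at a=6 m (b=L-a=2):
  R_A = 0 kN
  M_A = -M₀ = -12 kN·m
Load 3 — applied couple M₀=14 kN·m at a=2 m (b=L-a=6):
  R_A = 0 kN
  M_A = -M₀ = -14 kN·m
Superposition: R_A = -16 kN, M_A = -334/3 kN·m

R_A = -16 kN, M_A = -334/3 kN·m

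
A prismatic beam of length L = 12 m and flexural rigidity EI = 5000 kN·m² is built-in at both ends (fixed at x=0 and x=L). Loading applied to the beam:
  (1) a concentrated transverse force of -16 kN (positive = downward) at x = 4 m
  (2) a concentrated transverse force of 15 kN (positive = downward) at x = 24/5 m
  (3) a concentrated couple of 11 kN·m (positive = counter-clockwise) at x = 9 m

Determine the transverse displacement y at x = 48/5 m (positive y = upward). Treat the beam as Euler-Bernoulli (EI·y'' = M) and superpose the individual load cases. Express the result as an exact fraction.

y(48/5) = -272149/93750000 m

Load 1 — point force P=-16 kN at a=4 m (b=L-a=8):
  y_1 = -Pa²(L-x)²(3bL-(3b+a)(L-x))/(6L³EI)  [x>a] = -(-16)·4²·(12-(48/5))²·(3·8·12-(3·8+4)·(12-(48/5)))/(6·12³·5000) = 1472/234375 m
Load 2 — point force P=15 kN at a=24/5 m (b=L-a=36/5):
  y_2 = -Pa²(L-x)²(3bL-(3b+a)(L-x))/(6L³EI)  [x>a] = -15·(24/5)²·(12-(48/5))²·(3·(36/5)·12-(3·(36/5)+(24/5))·(12-(48/5)))/(6·12³·5000) = -14688/1953125 m
Load 3 — applied couple M₀=11 kN·m at a=9 m (b=L-a=3):
  y_3 = (R_Ax³/6 - M_Ax²/2 - M₀(x-a)²/2)/EI  [x>a] with R_A=33/32, M_A=55/16 = ((33/32)·(48/5)³/6 - (55/16)·(48/5)²/2 - 11·((48/5)-9)²/2)/5000 = -2079/1250000 m
Superposition: y = Σ y_i = -272149/93750000 m ≈ -0.002903 m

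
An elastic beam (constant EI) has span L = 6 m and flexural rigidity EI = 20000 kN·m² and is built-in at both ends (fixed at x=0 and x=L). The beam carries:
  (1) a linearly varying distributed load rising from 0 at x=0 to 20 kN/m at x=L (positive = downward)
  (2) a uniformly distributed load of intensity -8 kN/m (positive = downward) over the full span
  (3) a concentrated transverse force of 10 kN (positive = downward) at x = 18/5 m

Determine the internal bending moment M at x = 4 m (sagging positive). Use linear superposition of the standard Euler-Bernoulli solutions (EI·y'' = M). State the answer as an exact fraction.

Load 1 — triangular load w₀=20 kN/m (0→w₀ over full span):
  M_1 = 3w₀Lx/20 - w₀L²/30 - w₀x³/(6L) = 3·20·6·4/20 - 20·6²/30 - 20·4³/(6·6) = 112/9 kN·m
Load 2 — uniform load w=-8 kN/m over full span:
  M_2 = wLx/2 - wL²/12 - wx²/2 = (-8)·6·4/2 - (-8)·6²/12 - (-8)·4²/2 = -8 kN·m
Load 3 — point force P=10 kN at a=18/5 m (b=L-a=12/5):
  M_3 = Pa²(a+3b)(L-x)/L³ - Pa²b/L²  [x>a] = 10·(18/5)²·((18/5)+3·(12/5))·(6-4)/6³ - 10·(18/5)²·(12/5)/6² = 108/25 kN·m
Superposition: M = Σ M_i = 1972/225 kN·m ≈ 8.764444 kN·m

M(4) = 1972/225 kN·m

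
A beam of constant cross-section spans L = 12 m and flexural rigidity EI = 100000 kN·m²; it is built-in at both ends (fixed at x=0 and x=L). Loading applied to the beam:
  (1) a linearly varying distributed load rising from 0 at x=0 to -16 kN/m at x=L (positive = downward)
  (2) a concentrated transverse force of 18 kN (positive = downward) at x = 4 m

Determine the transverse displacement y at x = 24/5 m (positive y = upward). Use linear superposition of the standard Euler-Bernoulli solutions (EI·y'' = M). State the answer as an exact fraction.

y(24/5) = 125874/48828125 m

Load 1 — triangular load w₀=-16 kN/m (0→w₀ over full span):
  y_1 = -w₀x²(L-x)²(x+2L)/(120LEI) = -(-16)·(24/5)²·(12-(24/5))²·((24/5)+2·12)/(120·12·100000) = 186624/48828125 m
Load 2 — point force P=18 kN at a=4 m (b=L-a=8):
  y_2 = -Pa²(L-x)²(3bL-(3b+a)(L-x))/(6L³EI)  [x>a] = -18·4²·(12-(24/5))²·(3·8·12-(3·8+4)·(12-(24/5)))/(6·12³·100000) = -486/390625 m
Superposition: y = Σ y_i = 125874/48828125 m ≈ 0.002578 m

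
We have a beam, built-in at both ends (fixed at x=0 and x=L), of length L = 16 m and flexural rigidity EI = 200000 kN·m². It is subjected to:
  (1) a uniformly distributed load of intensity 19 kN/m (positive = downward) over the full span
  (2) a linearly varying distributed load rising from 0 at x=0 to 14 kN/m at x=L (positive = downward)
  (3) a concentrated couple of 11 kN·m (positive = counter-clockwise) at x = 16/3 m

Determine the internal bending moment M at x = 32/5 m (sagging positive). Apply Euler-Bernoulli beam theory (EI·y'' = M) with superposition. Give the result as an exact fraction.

Load 1 — uniform load w=19 kN/m over full span:
  M_1 = wLx/2 - wL²/12 - wx²/2 = 19·16·(32/5)/2 - 19·16²/12 - 19·(32/5)²/2 = 13376/75 kN·m
Load 2 — triangular load w₀=14 kN/m (0→w₀ over full span):
  M_2 = 3w₀Lx/20 - w₀L²/30 - w₀x³/(6L) = 3·14·16·(32/5)/20 - 14·16²/30 - 14·(32/5)³/(6·16) = 7168/125 kN·m
Load 3 — applied couple M₀=11 kN·m at a=16/3 m (b=L-a=32/3):
  M_3 = R_Ax - M_A - M₀  [x>a] with R_A=11/12, M_A=0 = (11/12)·(32/5) - 0 - 11 = -77/15 kN·m
Superposition: M = Σ M_i = 86459/375 kN·m ≈ 230.557333 kN·m

M(32/5) = 86459/375 kN·m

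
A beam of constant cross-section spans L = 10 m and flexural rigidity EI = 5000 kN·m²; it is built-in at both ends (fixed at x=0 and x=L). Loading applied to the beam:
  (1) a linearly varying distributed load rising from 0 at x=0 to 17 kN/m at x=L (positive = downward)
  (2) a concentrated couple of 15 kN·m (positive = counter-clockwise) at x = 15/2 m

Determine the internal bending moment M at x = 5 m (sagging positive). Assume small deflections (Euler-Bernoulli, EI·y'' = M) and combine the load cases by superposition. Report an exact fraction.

Load 1 — triangular load w₀=17 kN/m (0→w₀ over full span):
  M_1 = 3w₀Lx/20 - w₀L²/30 - w₀x³/(6L) = 3·17·10·5/20 - 17·10²/30 - 17·5³/(6·10) = 425/12 kN·m
Load 2 — applied couple M₀=15 kN·m at a=15/2 m (b=L-a=5/2):
  M_2 = R_Ax - M_A  [x≤a] with R_A=27/16, M_A=75/16 = (27/16)·5 - (75/16) = 15/4 kN·m
Superposition: M = Σ M_i = 235/6 kN·m ≈ 39.166667 kN·m

M(5) = 235/6 kN·m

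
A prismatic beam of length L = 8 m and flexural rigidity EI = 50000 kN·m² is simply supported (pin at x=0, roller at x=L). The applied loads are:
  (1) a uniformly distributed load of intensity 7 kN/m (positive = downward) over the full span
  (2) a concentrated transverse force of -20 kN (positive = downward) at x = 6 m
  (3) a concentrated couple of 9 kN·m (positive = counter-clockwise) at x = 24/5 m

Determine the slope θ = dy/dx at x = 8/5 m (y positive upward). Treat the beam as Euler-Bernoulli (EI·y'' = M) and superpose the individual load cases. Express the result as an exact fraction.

Load 1 — uniform load w=7 kN/m over full span:
  θ_1 = -w(L³-6Lx²+4x³)/(24EI) = -7·(8³-6·8·(8/5)²+4·(8/5)³)/(24·50000) = -924/390625 rad
Load 2 — point force P=-20 kN at a=6 m (b=L-a=2):
  θ_2 = -Pb(L²-b²-3x²)/(6LEI)  [x≤a] = -(-20)·2·(8²-2²-3·(8/5)²)/(6·8·50000) = 109/125000 rad
Load 3 — applied couple M₀=9 kN·m at a=24/5 m (b=L-a=16/5):
  θ_3 = (M₀x²/(2L)+C₁)/EI  [x≤a] with C₁=M₀(3b²-L²)/(6L)=-156/25 = (9·(8/5)²/(2·8)+(-156/25))/50000 = -3/31250 rad
Superposition: θ = Σ θ_i = -4967/3125000 rad ≈ -0.001589 rad

θ(8/5) = -4967/3125000 rad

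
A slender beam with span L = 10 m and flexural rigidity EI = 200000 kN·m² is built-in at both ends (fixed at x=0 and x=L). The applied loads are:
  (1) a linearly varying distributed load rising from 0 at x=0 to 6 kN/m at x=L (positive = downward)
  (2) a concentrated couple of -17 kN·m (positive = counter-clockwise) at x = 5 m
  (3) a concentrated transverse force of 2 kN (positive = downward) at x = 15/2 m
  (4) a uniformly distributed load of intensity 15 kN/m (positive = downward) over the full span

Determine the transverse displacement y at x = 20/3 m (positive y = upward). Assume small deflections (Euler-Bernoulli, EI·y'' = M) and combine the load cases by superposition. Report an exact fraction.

Load 1 — triangular load w₀=6 kN/m (0→w₀ over full span):
  y_1 = -w₀x²(L-x)²(x+2L)/(120LEI) = -6·(20/3)²·(10-(20/3))²·((20/3)+2·10)/(120·10·200000) = -2/6075 m
Load 2 — applied couple M₀=-17 kN·m at a=5 m (b=L-a=5):
  y_2 = (R_Ax³/6 - M_Ax²/2 - M₀(x-a)²/2)/EI  [x>a] with R_A=-51/20, M_A=-17/4 = ((-51/20)·(20/3)³/6 - (-17/4)·(20/3)²/2 - (-17)·((20/3)-5)²/2)/200000 = -17/432000 m
Load 3 — point force P=2 kN at a=15/2 m (b=L-a=5/2):
  y_3 = -Pb²x²(3aL-(3a+b)x)/(6L³EI)  [x≤a] = -2·(5/2)²·(20/3)²·(3·(15/2)·10-(3·(15/2)+(5/2))·(20/3))/(6·10³·200000) = -7/259200 m
Load 4 — uniform load w=15 kN/m over full span:
  y_4 = -wx²(L-x)²/(24EI) = -15·(20/3)²·(10-(20/3))²/(24·200000) = -1/648 m
Superposition: y = Σ y_i = -3769/1944000 m ≈ -0.001939 m

y(20/3) = -3769/1944000 m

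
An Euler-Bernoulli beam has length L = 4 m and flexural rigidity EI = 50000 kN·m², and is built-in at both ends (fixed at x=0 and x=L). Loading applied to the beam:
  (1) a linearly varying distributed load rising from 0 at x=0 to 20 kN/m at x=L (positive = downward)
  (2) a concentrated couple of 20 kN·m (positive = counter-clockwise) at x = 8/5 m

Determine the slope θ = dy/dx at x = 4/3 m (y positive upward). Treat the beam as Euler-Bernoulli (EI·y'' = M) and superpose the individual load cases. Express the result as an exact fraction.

Load 1 — triangular load w₀=20 kN/m (0→w₀ over full span):
  θ_1 = -w₀(2x(L-x)(L-2x)(x+2L)+x²(L-x)²)/(120LEI) = -20·(2·(4/3)·(4-(4/3))·(4-2·(4/3))·((4/3)+2·4)+(4/3)²·(4-(4/3))²)/(120·4·50000) = -64/759375 rad
Load 2 — applied couple M₀=20 kN·m at a=8/5 m (b=L-a=12/5):
  θ_2 = (R_Ax²/2 - M_Ax)/EI  [x≤a] with R_A=36/5, M_A=12/5 = ((36/5)·(4/3)²/2 - (12/5)·(4/3))/50000 = 1/15625 rad
Superposition: θ = Σ θ_i = -77/3796875 rad ≈ -0.000020 rad

θ(4/3) = -77/3796875 rad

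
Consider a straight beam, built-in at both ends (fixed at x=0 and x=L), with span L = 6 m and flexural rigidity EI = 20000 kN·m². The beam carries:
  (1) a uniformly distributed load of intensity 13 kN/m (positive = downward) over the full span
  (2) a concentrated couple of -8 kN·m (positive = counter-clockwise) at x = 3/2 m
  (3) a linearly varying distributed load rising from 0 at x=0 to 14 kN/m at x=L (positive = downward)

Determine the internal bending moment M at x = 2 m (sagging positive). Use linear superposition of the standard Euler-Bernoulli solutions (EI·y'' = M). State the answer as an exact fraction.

Load 1 — uniform load w=13 kN/m over full span:
  M_1 = wLx/2 - wL²/12 - wx²/2 = 13·6·2/2 - 13·6²/12 - 13·2²/2 = 13 kN·m
Load 2 — applied couple M₀=-8 kN·m at a=3/2 m (b=L-a=9/2):
  M_2 = R_Ax - M_A - M₀  [x>a] with R_A=-3/2, M_A=3/2 = (-3/2)·2 - (3/2) - (-8) = 7/2 kN·m
Load 3 — triangular load w₀=14 kN/m (0→w₀ over full span):
  M_3 = 3w₀Lx/20 - w₀L²/30 - w₀x³/(6L) = 3·14·6·2/20 - 14·6²/30 - 14·2³/(6·6) = 238/45 kN·m
Superposition: M = Σ M_i = 1961/90 kN·m ≈ 21.788889 kN·m

M(2) = 1961/90 kN·m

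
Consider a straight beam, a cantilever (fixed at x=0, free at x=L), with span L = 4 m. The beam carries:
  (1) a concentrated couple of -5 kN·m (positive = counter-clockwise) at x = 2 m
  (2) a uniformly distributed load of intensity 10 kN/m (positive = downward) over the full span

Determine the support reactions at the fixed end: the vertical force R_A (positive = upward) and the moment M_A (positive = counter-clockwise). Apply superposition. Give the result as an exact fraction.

Load 1 — applied couple M₀=-5 kN·m at a=2 m (b=L-a=2):
  R_A = 0 kN
  M_A = -M₀ = -(-5) = 5 kN·m
Load 2 — uniform load w=10 kN/m over full span:
  R_A = wL = 10·4 = 40 kN
  M_A = wL²/2 = 10·4²/2 = 80 kN·m
Superposition: R_A = 40 kN, M_A = 85 kN·m

R_A = 40 kN, M_A = 85 kN·m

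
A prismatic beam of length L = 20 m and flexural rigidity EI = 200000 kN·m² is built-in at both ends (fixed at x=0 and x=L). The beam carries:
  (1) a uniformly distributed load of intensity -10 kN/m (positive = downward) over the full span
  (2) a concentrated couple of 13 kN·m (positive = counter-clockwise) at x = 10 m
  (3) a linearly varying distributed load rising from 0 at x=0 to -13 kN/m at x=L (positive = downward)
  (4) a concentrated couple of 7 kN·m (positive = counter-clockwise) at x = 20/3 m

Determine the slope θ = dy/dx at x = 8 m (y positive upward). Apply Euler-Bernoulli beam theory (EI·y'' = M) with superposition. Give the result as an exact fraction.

θ(8) = 1451/500000 rad

Load 1 — uniform load w=-10 kN/m over full span:
  θ_1 = -wx(L-x)(L-2x)/(12EI) = -(-10)·8·(20-8)·(20-2·8)/(12·200000) = 1/625 rad
Load 2 — applied couple M₀=13 kN·m at a=10 m (b=L-a=10):
  θ_2 = (R_Ax²/2 - M_Ax)/EI  [x≤a] with R_A=39/40, M_A=13/4 = ((39/40)·8²/2 - (13/4)·8)/200000 = 13/500000 rad
Load 3 — triangular load w₀=-13 kN/m (0→w₀ over full span):
  θ_3 = -w₀(2x(L-x)(L-2x)(x+2L)+x²(L-x)²)/(120LEI) = -(-13)·(2·8·(20-8)·(20-2·8)·(8+2·20)+8²·(20-8)²)/(120·20·200000) = 39/31250 rad
Load 4 — applied couple M₀=7 kN·m at a=20/3 m (b=L-a=40/3):
  θ_4 = (R_Ax²/2 - M_Ax - M₀(x-a))/EI  [x>a] with R_A=7/15, M_A=0 = ((7/15)·8²/2 - 0·8 - 7·(8-(20/3)))/200000 = 7/250000 rad
Superposition: θ = Σ θ_i = 1451/500000 rad ≈ 0.002902 rad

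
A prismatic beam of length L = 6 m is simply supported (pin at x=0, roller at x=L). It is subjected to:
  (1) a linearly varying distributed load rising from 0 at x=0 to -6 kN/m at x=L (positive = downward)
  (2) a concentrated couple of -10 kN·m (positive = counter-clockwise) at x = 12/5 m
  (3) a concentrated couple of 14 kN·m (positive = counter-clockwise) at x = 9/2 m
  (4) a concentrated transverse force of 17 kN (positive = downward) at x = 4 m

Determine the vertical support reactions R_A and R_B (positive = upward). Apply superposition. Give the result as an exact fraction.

R_A = 1/3 kN, R_B = -4/3 kN

Load 1 — triangular load w₀=-6 kN/m (0→w₀ over full span):
  R_A = w₀L/6 = (-6)·6/6 = -6 kN
  R_B = w₀L/3 = (-6)·6/3 = -12 kN
Load 2 — applied couple M₀=-10 kN·m at a=12/5 m (b=L-a=18/5):
  R_A = M₀/L = (-10)/6 = -5/3 kN
  R_B = -M₀/L = -(-10)/6 = 5/3 kN
Load 3 — applied couple M₀=14 kN·m at a=9/2 m (b=L-a=3/2):
  R_A = M₀/L = 14/6 = 7/3 kN
  R_B = -M₀/L = -14/6 = -7/3 kN
Load 4 — point force P=17 kN at a=4 m (b=L-a=2):
  R_A = Pb/L = 17·2/6 = 17/3 kN
  R_B = Pa/L = 17·4/6 = 34/3 kN
Superposition: R_A = 1/3 kN, R_B = -4/3 kN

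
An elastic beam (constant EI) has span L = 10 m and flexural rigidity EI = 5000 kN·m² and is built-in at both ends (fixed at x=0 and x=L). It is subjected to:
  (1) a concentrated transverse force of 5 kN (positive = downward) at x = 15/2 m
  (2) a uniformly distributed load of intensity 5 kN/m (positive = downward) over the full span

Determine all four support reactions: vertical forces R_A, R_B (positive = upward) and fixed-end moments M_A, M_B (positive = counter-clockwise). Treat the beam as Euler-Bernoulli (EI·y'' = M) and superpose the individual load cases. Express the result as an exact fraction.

Load 1 — point force P=5 kN at a=15/2 m (b=L-a=5/2):
  R_A = Pb²(3a+b)/L³ = 5·(5/2)²·(3·(15/2)+(5/2))/10³ = 25/32 kN
  M_A = Pab²/L² = 5·(15/2)·(5/2)²/10² = 75/32 kN·m
  R_B = Pa²(a+3b)/L³ = 5·(15/2)²·((15/2)+3·(5/2))/10³ = 135/32 kN
  M_B = -Pa²b/L² = -5·(15/2)²·(5/2)/10² = -225/32 kN·m
Load 2 — uniform load w=5 kN/m over full span:
  R_A = wL/2 = 5·10/2 = 25 kN
  M_A = wL²/12 = 5·10²/12 = 125/3 kN·m
  R_B = wL/2 = 5·10/2 = 25 kN
  M_B = -wL²/12 = -5·10²/12 = -125/3 kN·m
Superposition: R_A = 825/32 kN, M_A = 4225/96 kN·m, R_B = 935/32 kN, M_B = -4675/96 kN·m

R_A = 825/32 kN, M_A = 4225/96 kN·m, R_B = 935/32 kN, M_B = -4675/96 kN·m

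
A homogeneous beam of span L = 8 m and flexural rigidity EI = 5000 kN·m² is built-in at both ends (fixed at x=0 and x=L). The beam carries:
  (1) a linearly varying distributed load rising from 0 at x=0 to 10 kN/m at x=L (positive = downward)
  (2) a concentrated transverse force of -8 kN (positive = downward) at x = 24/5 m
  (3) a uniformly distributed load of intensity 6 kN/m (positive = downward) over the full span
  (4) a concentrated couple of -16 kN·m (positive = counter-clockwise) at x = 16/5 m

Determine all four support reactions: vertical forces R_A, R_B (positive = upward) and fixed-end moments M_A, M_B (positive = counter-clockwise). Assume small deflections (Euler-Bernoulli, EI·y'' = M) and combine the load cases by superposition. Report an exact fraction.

Load 1 — triangular load w₀=10 kN/m (0→w₀ over full span):
  R_A = 3w₀L/20 = 3·10·8/20 = 12 kN
  M_A = w₀L²/30 = 10·8²/30 = 64/3 kN·m
  R_B = 7w₀L/20 = 7·10·8/20 = 28 kN
  M_B = -w₀L²/20 = -10·8²/20 = -32 kN·m
Load 2 — point force P=-8 kN at a=24/5 m (b=L-a=16/5):
  R_A = Pb²(3a+b)/L³ = (-8)·(16/5)²·(3·(24/5)+(16/5))/8³ = -352/125 kN
  M_A = Pab²/L² = (-8)·(24/5)·(16/5)²/8² = -768/125 kN·m
  R_B = Pa²(a+3b)/L³ = (-8)·(24/5)²·((24/5)+3·(16/5))/8³ = -648/125 kN
  M_B = -Pa²b/L² = -(-8)·(24/5)²·(16/5)/8² = 1152/125 kN·m
Load 3 — uniform load w=6 kN/m over full span:
  R_A = wL/2 = 6·8/2 = 24 kN
  M_A = wL²/12 = 6·8²/12 = 32 kN·m
  R_B = wL/2 = 6·8/2 = 24 kN
  M_B = -wL²/12 = -6·8²/12 = -32 kN·m
Load 4 — applied couple M₀=-16 kN·m at a=16/5 m (b=L-a=24/5):
  R_A = 6M₀ab/L³ = 6·(-16)·(16/5)·(24/5)/8³ = -72/25 kN
  M_A = M₀b(2a-b)/L² = (-16)·(24/5)·(2·(16/5)-(24/5))/8² = -48/25 kN·m
  R_B = -6M₀ab/L³ = -6·(-16)·(16/5)·(24/5)/8³ = 72/25 kN
  M_B = M₀a(2b-a)/L² = (-16)·(16/5)·(2·(24/5)-(16/5))/8² = -128/25 kN·m
Superposition: R_A = 3788/125 kN, M_A = 16976/375 kN·m, R_B = 6212/125 kN, M_B = -7488/125 kN·m

R_A = 3788/125 kN, M_A = 16976/375 kN·m, R_B = 6212/125 kN, M_B = -7488/125 kN·m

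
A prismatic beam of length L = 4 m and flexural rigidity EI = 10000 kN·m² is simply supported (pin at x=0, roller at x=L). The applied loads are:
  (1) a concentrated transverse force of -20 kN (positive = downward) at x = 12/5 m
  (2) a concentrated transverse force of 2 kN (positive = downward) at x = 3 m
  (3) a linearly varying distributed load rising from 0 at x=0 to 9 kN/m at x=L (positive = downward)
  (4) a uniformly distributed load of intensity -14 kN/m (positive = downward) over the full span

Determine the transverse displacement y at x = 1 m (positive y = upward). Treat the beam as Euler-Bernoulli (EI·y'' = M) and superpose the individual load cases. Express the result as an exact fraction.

y(1) = 30761/8000000 m

Load 1 — point force P=-20 kN at a=12/5 m (b=L-a=8/5):
  y_1 = -Pbx(L²-b²-x²)/(6LEI)  [x≤a] = -(-20)·(8/5)·1·(4²-(8/5)²-1²)/(6·4·10000) = 311/187500 m
Load 2 — point force P=2 kN at a=3 m (b=L-a=1):
  y_2 = -Pbx(L²-b²-x²)/(6LEI)  [x≤a] = -2·1·1·(4²-1²-1²)/(6·4·10000) = -7/60000 m
Load 3 — triangular load w₀=9 kN/m (0→w₀ over full span):
  y_3 = -w₀x(7L⁴-10L²x²+3x⁴)/(360LEI) = -9·1·(7·4⁴-10·4²·1²+3·1⁴)/(360·4·10000) = -327/320000 m
Load 4 — uniform load w=-14 kN/m over full span:
  y_4 = -wx(L³-2Lx²+x³)/(24EI) = -(-14)·1·(4³-2·4·1²+1³)/(24·10000) = 133/40000 m
Superposition: y = Σ y_i = 30761/8000000 m ≈ 0.003845 m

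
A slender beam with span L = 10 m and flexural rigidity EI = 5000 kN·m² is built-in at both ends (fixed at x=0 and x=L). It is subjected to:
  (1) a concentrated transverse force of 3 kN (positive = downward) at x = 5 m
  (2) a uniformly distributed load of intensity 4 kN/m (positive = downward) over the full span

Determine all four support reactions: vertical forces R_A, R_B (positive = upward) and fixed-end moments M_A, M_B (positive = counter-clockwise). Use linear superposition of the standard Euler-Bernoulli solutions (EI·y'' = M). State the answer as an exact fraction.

R_A = 43/2 kN, M_A = 445/12 kN·m, R_B = 43/2 kN, M_B = -445/12 kN·m

Load 1 — point force P=3 kN at a=5 m (b=L-a=5):
  R_A = Pb²(3a+b)/L³ = 3·5²·(3·5+5)/10³ = 3/2 kN
  M_A = Pab²/L² = 3·5·5²/10² = 15/4 kN·m
  R_B = Pa²(a+3b)/L³ = 3·5²·(5+3·5)/10³ = 3/2 kN
  M_B = -Pa²b/L² = -3·5²·5/10² = -15/4 kN·m
Load 2 — uniform load w=4 kN/m over full span:
  R_A = wL/2 = 4·10/2 = 20 kN
  M_A = wL²/12 = 4·10²/12 = 100/3 kN·m
  R_B = wL/2 = 4·10/2 = 20 kN
  M_B = -wL²/12 = -4·10²/12 = -100/3 kN·m
Superposition: R_A = 43/2 kN, M_A = 445/12 kN·m, R_B = 43/2 kN, M_B = -445/12 kN·m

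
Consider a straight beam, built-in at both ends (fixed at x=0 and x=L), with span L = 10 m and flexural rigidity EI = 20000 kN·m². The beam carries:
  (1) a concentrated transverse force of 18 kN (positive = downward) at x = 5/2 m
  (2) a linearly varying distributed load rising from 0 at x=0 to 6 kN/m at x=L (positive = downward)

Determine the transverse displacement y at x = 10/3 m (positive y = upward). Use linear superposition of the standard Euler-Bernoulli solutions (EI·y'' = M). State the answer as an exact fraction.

y(10/3) = -413/77760 m

Load 1 — point force P=18 kN at a=5/2 m (b=L-a=15/2):
  y_1 = -Pa²(L-x)²(3bL-(3b+a)(L-x))/(6L³EI)  [x>a] = -18·(5/2)²·(10-(10/3))²·(3·(15/2)·10-(3·(15/2)+(5/2))·(10-(10/3)))/(6·10³·20000) = -7/2880 m
Load 2 — triangular load w₀=6 kN/m (0→w₀ over full span):
  y_2 = -w₀x²(L-x)²(x+2L)/(120LEI) = -6·(10/3)²·(10-(10/3))²·((10/3)+2·10)/(120·10·20000) = -7/2430 m
Superposition: y = Σ y_i = -413/77760 m ≈ -0.005311 m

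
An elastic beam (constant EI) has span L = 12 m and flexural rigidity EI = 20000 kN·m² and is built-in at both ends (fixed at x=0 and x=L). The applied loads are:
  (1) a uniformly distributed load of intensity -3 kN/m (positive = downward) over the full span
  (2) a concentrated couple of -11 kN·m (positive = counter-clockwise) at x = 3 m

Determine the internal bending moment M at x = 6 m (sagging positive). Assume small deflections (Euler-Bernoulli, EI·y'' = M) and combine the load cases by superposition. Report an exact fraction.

M(6) = -61/4 kN·m

Load 1 — uniform load w=-3 kN/m over full span:
  M_1 = wLx/2 - wL²/12 - wx²/2 = (-3)·12·6/2 - (-3)·12²/12 - (-3)·6²/2 = -18 kN·m
Load 2 — applied couple M₀=-11 kN·m at a=3 m (b=L-a=9):
  M_2 = R_Ax - M_A - M₀  [x>a] with R_A=-33/32, M_A=33/16 = (-33/32)·6 - (33/16) - (-11) = 11/4 kN·m
Superposition: M = Σ M_i = -61/4 kN·m ≈ -15.250000 kN·m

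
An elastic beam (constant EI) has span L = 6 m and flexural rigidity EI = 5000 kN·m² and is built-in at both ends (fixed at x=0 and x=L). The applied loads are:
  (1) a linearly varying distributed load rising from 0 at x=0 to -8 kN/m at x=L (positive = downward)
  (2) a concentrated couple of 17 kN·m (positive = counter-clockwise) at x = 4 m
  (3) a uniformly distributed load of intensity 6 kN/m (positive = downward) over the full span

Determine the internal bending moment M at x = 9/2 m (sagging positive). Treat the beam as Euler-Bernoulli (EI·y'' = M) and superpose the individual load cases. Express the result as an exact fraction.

Load 1 — triangular load w₀=-8 kN/m (0→w₀ over full span):
  M_1 = 3w₀Lx/20 - w₀L²/30 - w₀x³/(6L) = 3·(-8)·6·(9/2)/20 - (-8)·6²/30 - (-8)·(9/2)³/(6·6) = -51/20 kN·m
Load 2 — applied couple M₀=17 kN·m at a=4 m (b=L-a=2):
  M_2 = R_Ax - M_A - M₀  [x>a] with R_A=34/9, M_A=17/3 = (34/9)·(9/2) - (17/3) - 17 = -17/3 kN·m
Load 3 — uniform load w=6 kN/m over full span:
  M_3 = wLx/2 - wL²/12 - wx²/2 = 6·6·(9/2)/2 - 6·6²/12 - 6·(9/2)²/2 = 9/4 kN·m
Superposition: M = Σ M_i = -179/30 kN·m ≈ -5.966667 kN·m

M(9/2) = -179/30 kN·m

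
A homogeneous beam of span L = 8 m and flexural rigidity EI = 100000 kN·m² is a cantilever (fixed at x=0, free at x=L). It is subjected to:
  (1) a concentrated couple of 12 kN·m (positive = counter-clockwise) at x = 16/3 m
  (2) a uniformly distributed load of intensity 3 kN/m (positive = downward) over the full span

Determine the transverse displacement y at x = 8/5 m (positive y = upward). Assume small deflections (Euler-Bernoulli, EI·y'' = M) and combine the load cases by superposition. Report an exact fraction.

Load 1 — applied couple M₀=12 kN·m at a=16/3 m (b=L-a=8/3):
  y_1 = M₀x²/(2EI)  [x≤a] = 12·(8/5)²/(2·100000) = 12/78125 m
Load 2 — uniform load w=3 kN/m over full span:
  y_2 = -wx²(x²-4Lx+6L²)/(24EI) = -3·(8/5)²·((8/5)²-4·8·(8/5)+6·8²)/(24·100000) = -2096/1953125 m
Superposition: y = Σ y_i = -1796/1953125 m ≈ -0.000920 m

y(8/5) = -1796/1953125 m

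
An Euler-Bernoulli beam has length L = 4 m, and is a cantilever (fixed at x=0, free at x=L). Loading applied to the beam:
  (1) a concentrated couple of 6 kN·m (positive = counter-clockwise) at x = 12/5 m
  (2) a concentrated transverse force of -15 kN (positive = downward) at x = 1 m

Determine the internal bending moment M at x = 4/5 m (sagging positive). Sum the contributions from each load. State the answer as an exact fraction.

Load 1 — applied couple M₀=6 kN·m at a=12/5 m (b=L-a=8/5):
  M_1 = M₀  [x≤a] = 6 = 6 kN·m
Load 2 — point force P=-15 kN at a=1 m (b=L-a=3):
  M_2 = -P(a-x)  [x≤a] = -(-15)·(1-(4/5)) = 3 kN·m
Superposition: M = Σ M_i = 9 kN·m ≈ 9.000000 kN·m

M(4/5) = 9 kN·m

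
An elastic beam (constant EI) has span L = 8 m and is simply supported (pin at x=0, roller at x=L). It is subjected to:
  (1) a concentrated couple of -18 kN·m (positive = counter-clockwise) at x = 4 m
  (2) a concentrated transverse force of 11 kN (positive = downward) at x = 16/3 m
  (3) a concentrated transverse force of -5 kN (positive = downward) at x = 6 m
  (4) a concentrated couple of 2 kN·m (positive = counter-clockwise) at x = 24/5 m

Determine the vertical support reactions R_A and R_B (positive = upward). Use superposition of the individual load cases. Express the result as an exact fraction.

R_A = 5/12 kN, R_B = 67/12 kN

Load 1 — applied couple M₀=-18 kN·m at a=4 m (b=L-a=4):
  R_A = M₀/L = (-18)/8 = -9/4 kN
  R_B = -M₀/L = -(-18)/8 = 9/4 kN
Load 2 — point force P=11 kN at a=16/3 m (b=L-a=8/3):
  R_A = Pb/L = 11·(8/3)/8 = 11/3 kN
  R_B = Pa/L = 11·(16/3)/8 = 22/3 kN
Load 3 — point force P=-5 kN at a=6 m (b=L-a=2):
  R_A = Pb/L = (-5)·2/8 = -5/4 kN
  R_B = Pa/L = (-5)·6/8 = -15/4 kN
Load 4 — applied couple M₀=2 kN·m at a=24/5 m (b=L-a=16/5):
  R_A = M₀/L = 2/8 = 1/4 kN
  R_B = -M₀/L = -2/8 = -1/4 kN
Superposition: R_A = 5/12 kN, R_B = 67/12 kN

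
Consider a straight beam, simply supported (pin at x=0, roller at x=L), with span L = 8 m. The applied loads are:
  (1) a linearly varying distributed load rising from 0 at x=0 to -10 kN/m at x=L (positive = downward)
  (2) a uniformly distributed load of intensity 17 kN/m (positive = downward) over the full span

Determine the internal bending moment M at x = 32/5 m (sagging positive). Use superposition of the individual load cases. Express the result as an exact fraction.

Load 1 — triangular load w₀=-10 kN/m (0→w₀ over full span):
  M_1 = w₀Lx/6 - w₀x³/(6L) = (-10)·8·(32/5)/6 - (-10)·(32/5)³/(6·8) = -768/25 kN·m
Load 2 — uniform load w=17 kN/m over full span:
  M_2 = wx(L-x)/2 = 17·(32/5)·(8-(32/5))/2 = 2176/25 kN·m
Superposition: M = Σ M_i = 1408/25 kN·m ≈ 56.320000 kN·m

M(32/5) = 1408/25 kN·m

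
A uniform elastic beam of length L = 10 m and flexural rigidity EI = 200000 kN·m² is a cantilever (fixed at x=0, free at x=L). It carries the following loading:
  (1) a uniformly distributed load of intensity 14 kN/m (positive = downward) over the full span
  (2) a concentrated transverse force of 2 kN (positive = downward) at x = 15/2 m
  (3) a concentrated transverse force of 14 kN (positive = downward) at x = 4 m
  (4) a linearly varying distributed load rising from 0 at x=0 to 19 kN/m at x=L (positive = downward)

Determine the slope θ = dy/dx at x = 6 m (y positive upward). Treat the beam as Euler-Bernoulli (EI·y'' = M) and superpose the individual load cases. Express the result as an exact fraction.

Load 1 — uniform load w=14 kN/m over full span:
  θ_1 = -wx(x²-3Lx+3L²)/(6EI) = -14·6·(6²-3·10·6+3·10²)/(6·200000) = -273/25000 rad
Load 2 — point force P=2 kN at a=15/2 m (b=L-a=5/2):
  θ_2 = -Px(2a-x)/(2EI)  [x≤a] = -2·6·(2·(15/2)-6)/(2·200000) = -27/100000 rad
Load 3 — point force P=14 kN at a=4 m (b=L-a=6):
  θ_3 = -Pa²/(2EI)  [x>a] = -14·4²/(2·200000) = -7/12500 rad
Load 4 — triangular load w₀=19 kN/m (0→w₀ over full span):
  θ_4 = (w₀Lx²/4-w₀L²x/3-w₀x⁴/(24L))/EI = (19·10·6²/4-19·10²·6/3-19·6⁴/(24·10))/200000 = -10963/1000000 rad
Superposition: θ = Σ θ_i = -22713/1000000 rad ≈ -0.022713 rad

θ(6) = -22713/1000000 rad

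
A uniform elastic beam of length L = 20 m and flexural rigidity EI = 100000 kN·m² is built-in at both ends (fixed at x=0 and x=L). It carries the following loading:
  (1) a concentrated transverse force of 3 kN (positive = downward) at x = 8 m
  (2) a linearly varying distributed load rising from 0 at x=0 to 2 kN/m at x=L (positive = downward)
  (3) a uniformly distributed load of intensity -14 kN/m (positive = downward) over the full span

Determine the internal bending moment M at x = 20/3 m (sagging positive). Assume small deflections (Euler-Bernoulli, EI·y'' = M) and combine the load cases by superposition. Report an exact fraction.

M(20/3) = -289252/2025 kN·m

Load 1 — point force P=3 kN at a=8 m (b=L-a=12):
  M_1 = Pb²(3a+b)x/L³ - Pab²/L²  [x≤a] = 3·12²·(3·8+12)·(20/3)/20³ - 3·8·12²/20² = 108/25 kN·m
Load 2 — triangular load w₀=2 kN/m (0→w₀ over full span):
  M_2 = 3w₀Lx/20 - w₀L²/30 - w₀x³/(6L) = 3·2·20·(20/3)/20 - 2·20²/30 - 2·(20/3)³/(6·20) = 680/81 kN·m
Load 3 — uniform load w=-14 kN/m over full span:
  M_3 = wLx/2 - wL²/12 - wx²/2 = (-14)·20·(20/3)/2 - (-14)·20²/12 - (-14)·(20/3)²/2 = -1400/9 kN·m
Superposition: M = Σ M_i = -289252/2025 kN·m ≈ -142.840494 kN·m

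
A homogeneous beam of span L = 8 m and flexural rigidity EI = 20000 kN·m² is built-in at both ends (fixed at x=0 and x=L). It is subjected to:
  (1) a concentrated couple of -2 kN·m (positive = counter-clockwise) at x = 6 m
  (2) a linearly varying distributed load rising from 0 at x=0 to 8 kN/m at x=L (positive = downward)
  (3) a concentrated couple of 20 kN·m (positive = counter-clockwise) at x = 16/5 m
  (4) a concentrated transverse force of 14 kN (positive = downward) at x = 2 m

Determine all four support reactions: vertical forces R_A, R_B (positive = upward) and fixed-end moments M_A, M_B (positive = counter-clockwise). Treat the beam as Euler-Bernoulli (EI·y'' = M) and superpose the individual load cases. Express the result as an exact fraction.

Load 1 — applied couple M₀=-2 kN·m at a=6 m (b=L-a=2):
  R_A = 6M₀ab/L³ = 6·(-2)·6·2/8³ = -9/32 kN
  M_A = M₀b(2a-b)/L² = (-2)·2·(2·6-2)/8² = -5/8 kN·m
  R_B = -6M₀ab/L³ = -6·(-2)·6·2/8³ = 9/32 kN
  M_B = M₀a(2b-a)/L² = (-2)·6·(2·2-6)/8² = 3/8 kN·m
Load 2 — triangular load w₀=8 kN/m (0→w₀ over full span):
  R_A = 3w₀L/20 = 3·8·8/20 = 48/5 kN
  M_A = w₀L²/30 = 8·8²/30 = 256/15 kN·m
  R_B = 7w₀L/20 = 7·8·8/20 = 112/5 kN
  M_B = -w₀L²/20 = -8·8²/20 = -128/5 kN·m
Load 3 — applied couple M₀=20 kN·m at a=16/5 m (b=L-a=24/5):
  R_A = 6M₀ab/L³ = 6·20·(16/5)·(24/5)/8³ = 18/5 kN
  M_A = M₀b(2a-b)/L² = 20·(24/5)·(2·(16/5)-(24/5))/8² = 12/5 kN·m
  R_B = -6M₀ab/L³ = -6·20·(16/5)·(24/5)/8³ = -18/5 kN
  M_B = M₀a(2b-a)/L² = 20·(16/5)·(2·(24/5)-(16/5))/8² = 32/5 kN·m
Load 4 — point force P=14 kN at a=2 m (b=L-a=6):
  R_A = Pb²(3a+b)/L³ = 14·6²·(3·2+6)/8³ = 189/16 kN
  M_A = Pab²/L² = 14·2·6²/8² = 63/4 kN·m
  R_B = Pa²(a+3b)/L³ = 14·2²·(2+3·6)/8³ = 35/16 kN
  M_B = -Pa²b/L² = -14·2²·6/8² = -21/4 kN·m
Superposition: R_A = 3957/160 kN, M_A = 4151/120 kN·m, R_B = 3403/160 kN, M_B = -963/40 kN·m

R_A = 3957/160 kN, M_A = 4151/120 kN·m, R_B = 3403/160 kN, M_B = -963/40 kN·m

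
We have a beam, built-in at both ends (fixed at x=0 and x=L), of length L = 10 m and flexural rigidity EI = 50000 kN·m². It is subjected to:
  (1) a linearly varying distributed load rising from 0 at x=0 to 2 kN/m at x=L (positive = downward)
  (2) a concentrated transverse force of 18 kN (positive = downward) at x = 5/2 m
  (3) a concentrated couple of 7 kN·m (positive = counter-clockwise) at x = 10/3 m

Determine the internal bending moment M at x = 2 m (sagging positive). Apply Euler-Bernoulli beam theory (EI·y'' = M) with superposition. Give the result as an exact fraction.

M(2) = 1439/240 kN·m

Load 1 — triangular load w₀=2 kN/m (0→w₀ over full span):
  M_1 = 3w₀Lx/20 - w₀L²/30 - w₀x³/(6L) = 3·2·10·2/20 - 2·10²/30 - 2·2³/(6·10) = -14/15 kN·m
Load 2 — point force P=18 kN at a=5/2 m (b=L-a=15/2):
  M_2 = Pb²(3a+b)x/L³ - Pab²/L²  [x≤a] = 18·(15/2)²·(3·(5/2)+(15/2))·2/10³ - 18·(5/2)·(15/2)²/10² = 81/16 kN·m
Load 3 — applied couple M₀=7 kN·m at a=10/3 m (b=L-a=20/3):
  M_3 = R_Ax - M_A  [x≤a] with R_A=14/15, M_A=0 = (14/15)·2 - 0 = 28/15 kN·m
Superposition: M = Σ M_i = 1439/240 kN·m ≈ 5.995833 kN·m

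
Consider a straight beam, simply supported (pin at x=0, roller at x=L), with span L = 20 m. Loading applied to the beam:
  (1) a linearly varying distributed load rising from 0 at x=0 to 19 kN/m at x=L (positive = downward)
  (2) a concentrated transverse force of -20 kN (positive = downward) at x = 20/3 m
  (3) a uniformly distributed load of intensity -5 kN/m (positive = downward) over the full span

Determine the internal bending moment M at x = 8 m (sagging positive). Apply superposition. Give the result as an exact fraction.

M(8) = 528/5 kN·m

Load 1 — triangular load w₀=19 kN/m (0→w₀ over full span):
  M_1 = w₀Lx/6 - w₀x³/(6L) = 19·20·8/6 - 19·8³/(6·20) = 2128/5 kN·m
Load 2 — point force P=-20 kN at a=20/3 m (b=L-a=40/3):
  M_2 = Pa(L-x)/L  [x>a] = (-20)·(20/3)·(20-8)/20 = -80 kN·m
Load 3 — uniform load w=-5 kN/m over full span:
  M_3 = wx(L-x)/2 = (-5)·8·(20-8)/2 = -240 kN·m
Superposition: M = Σ M_i = 528/5 kN·m ≈ 105.600000 kN·m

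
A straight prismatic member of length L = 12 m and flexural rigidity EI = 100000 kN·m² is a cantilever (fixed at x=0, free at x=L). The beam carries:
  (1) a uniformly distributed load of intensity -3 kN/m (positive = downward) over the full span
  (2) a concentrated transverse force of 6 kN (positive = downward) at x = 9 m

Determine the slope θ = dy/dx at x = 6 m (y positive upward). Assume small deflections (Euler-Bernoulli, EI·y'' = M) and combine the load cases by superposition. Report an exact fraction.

Load 1 — uniform load w=-3 kN/m over full span:
  θ_1 = -wx(x²-3Lx+3L²)/(6EI) = -(-3)·6·(6²-3·12·6+3·12²)/(6·100000) = 189/25000 rad
Load 2 — point force P=6 kN at a=9 m (b=L-a=3):
  θ_2 = -Px(2a-x)/(2EI)  [x≤a] = -6·6·(2·9-6)/(2·100000) = -27/12500 rad
Superposition: θ = Σ θ_i = 27/5000 rad ≈ 0.005400 rad

θ(6) = 27/5000 rad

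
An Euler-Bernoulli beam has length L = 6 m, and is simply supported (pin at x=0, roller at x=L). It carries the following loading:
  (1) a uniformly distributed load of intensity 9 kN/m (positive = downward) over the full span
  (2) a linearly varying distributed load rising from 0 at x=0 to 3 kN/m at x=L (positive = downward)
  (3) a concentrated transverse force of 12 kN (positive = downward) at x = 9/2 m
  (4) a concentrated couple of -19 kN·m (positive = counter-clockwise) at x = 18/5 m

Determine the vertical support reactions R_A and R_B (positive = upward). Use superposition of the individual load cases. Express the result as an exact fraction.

Load 1 — uniform load w=9 kN/m over full span:
  R_A = wL/2 = 9·6/2 = 27 kN
  R_B = wL/2 = 9·6/2 = 27 kN
Load 2 — triangular load w₀=3 kN/m (0→w₀ over full span):
  R_A = w₀L/6 = 3·6/6 = 3 kN
  R_B = w₀L/3 = 3·6/3 = 6 kN
Load 3 — point force P=12 kN at a=9/2 m (b=L-a=3/2):
  R_A = Pb/L = 12·(3/2)/6 = 3 kN
  R_B = Pa/L = 12·(9/2)/6 = 9 kN
Load 4 — applied couple M₀=-19 kN·m at a=18/5 m (b=L-a=12/5):
  R_A = M₀/L = (-19)/6 = -19/6 kN
  R_B = -M₀/L = -(-19)/6 = 19/6 kN
Superposition: R_A = 179/6 kN, R_B = 271/6 kN

R_A = 179/6 kN, R_B = 271/6 kN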